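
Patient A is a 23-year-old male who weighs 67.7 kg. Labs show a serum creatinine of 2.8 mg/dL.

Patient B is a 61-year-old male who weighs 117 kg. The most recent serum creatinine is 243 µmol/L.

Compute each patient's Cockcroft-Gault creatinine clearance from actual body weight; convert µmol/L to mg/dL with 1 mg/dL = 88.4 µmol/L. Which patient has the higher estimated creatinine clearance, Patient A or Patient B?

Patient A: CrCl = (140 − 23) × 67.7 / (72 × 2.8) = 7920.9 / 201.60 ≈ 39.3 mL/min
Patient B: SCr = 243 / 88.4 = 2.749 mg/dL
Patient B: CrCl = (140 − 61) × 117 / (72 × 2.749) = 9243.0 / 197.93 ≈ 46.7 mL/min
39.3 vs 46.7 mL/min → Patient B is higher.

Patient B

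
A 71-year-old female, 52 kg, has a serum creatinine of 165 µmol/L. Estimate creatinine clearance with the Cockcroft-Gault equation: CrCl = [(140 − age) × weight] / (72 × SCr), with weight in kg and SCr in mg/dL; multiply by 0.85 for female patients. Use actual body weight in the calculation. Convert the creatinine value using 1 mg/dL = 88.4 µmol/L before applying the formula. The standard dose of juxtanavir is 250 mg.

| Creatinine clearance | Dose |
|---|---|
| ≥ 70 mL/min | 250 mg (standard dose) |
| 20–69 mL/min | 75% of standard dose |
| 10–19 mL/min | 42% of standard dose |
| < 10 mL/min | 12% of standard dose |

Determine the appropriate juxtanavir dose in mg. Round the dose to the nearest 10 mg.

190 mg

SCr = 165 / 88.4 = 1.867 mg/dL
CrCl = (140 − 71) × 52 / (72 × 1.867) × 0.85 = 3588.0 / 134.42 × 0.85 ≈ 22.7 mL/min
CrCl ≈ 23 mL/min → bracket 20–69 mL/min.
75% of 250 mg = 187.5 mg → 190 mg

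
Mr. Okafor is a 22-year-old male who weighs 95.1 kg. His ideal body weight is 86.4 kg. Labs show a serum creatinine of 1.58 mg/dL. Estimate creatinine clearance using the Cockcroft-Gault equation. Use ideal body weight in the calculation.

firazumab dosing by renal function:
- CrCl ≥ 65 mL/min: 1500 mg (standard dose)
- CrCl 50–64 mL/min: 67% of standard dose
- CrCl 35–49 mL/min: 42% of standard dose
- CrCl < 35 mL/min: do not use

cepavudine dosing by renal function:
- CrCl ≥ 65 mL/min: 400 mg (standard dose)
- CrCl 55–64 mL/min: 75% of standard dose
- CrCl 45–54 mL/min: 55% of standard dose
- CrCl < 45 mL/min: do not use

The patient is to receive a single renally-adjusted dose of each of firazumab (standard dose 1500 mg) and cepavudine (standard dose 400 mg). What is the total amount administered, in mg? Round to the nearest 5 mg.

CrCl = (140 − 22) × 86.4 / (72 × 1.58) = 10195.2 / 113.76 ≈ 89.6 mL/min
CrCl ≈ 90 mL/min.
firazumab: ≥ 65 mL/min → 100% of 1500 mg = 1500 mg.
cepavudine: ≥ 65 mL/min → 100% of 400 mg = 400 mg.
Total = 1500 + 400 = 1900 mg.

1900 mg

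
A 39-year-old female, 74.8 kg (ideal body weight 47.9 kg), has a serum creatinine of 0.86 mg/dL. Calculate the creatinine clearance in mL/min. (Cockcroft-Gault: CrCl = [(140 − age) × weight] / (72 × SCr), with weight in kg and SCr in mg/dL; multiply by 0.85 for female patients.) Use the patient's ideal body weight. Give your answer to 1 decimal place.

CrCl = (140 − 39) × 47.9 / (72 × 0.86) × 0.85 = 4837.9 / 61.92 × 0.85 ≈ 66.4 mL/min

66.4 mL/min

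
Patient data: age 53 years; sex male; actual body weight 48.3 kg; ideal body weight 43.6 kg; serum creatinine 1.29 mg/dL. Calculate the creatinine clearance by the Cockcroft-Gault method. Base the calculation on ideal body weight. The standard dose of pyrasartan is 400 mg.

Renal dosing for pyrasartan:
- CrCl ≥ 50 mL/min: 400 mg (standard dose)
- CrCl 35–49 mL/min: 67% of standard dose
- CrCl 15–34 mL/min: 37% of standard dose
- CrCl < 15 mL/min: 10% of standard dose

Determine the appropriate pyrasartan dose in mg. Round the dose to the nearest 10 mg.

270 mg

CrCl = (140 − 53) × 43.6 / (72 × 1.29) = 3793.2 / 92.88 ≈ 40.8 mL/min
CrCl ≈ 41 mL/min → bracket 35–49 mL/min.
67% of 400 mg = 268 mg → 270 mg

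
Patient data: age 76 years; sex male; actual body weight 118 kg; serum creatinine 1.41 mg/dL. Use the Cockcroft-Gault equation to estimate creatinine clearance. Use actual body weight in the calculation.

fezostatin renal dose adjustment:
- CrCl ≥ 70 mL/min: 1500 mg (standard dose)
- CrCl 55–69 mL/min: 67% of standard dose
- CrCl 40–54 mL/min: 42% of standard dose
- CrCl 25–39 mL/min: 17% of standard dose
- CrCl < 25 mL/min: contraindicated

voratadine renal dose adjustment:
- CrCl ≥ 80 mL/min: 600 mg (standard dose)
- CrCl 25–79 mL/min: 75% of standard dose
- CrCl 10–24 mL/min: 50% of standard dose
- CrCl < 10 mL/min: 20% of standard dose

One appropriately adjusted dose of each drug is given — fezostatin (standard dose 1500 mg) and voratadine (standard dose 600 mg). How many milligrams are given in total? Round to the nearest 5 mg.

1950 mg

CrCl = (140 − 76) × 118 / (72 × 1.41) = 7552.0 / 101.52 ≈ 74.4 mL/min
CrCl ≈ 74 mL/min.
fezostatin: ≥ 70 mL/min → 100% of 1500 mg = 1500 mg.
voratadine: 25–79 mL/min → 75% of 600 mg = 450 mg.
Total = 1500 + 450 = 1950 mg.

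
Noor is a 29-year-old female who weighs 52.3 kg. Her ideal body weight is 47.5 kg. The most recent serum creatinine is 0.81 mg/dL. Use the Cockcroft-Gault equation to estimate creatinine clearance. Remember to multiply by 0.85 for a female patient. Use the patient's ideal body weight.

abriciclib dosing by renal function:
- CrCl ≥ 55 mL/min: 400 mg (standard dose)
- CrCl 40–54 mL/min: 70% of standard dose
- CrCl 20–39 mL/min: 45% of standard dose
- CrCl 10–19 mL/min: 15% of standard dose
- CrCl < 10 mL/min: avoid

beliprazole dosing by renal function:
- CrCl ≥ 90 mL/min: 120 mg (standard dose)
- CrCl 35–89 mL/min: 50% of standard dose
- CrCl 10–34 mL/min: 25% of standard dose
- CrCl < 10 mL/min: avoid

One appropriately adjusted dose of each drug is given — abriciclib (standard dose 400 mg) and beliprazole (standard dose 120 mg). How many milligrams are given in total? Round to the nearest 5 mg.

460 mg

CrCl = (140 − 29) × 47.5 / (72 × 0.81) × 0.85 = 5272.5 / 58.32 × 0.85 ≈ 76.8 mL/min
CrCl ≈ 77 mL/min.
abriciclib: ≥ 55 mL/min → 100% of 400 mg = 400 mg.
beliprazole: 35–89 mL/min → 50% of 120 mg = 60 mg.
Total = 400 + 60 = 460 mg.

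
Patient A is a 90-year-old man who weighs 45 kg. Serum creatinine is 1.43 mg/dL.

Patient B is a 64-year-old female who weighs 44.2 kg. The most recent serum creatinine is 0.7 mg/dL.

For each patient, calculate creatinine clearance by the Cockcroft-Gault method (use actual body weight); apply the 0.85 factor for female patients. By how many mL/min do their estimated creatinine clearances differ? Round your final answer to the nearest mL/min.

Patient A: CrCl = (140 − 90) × 45 / (72 × 1.43) = 2250.0 / 102.96 ≈ 21.9 mL/min
Patient B: CrCl = (140 − 64) × 44.2 / (72 × 0.7) × 0.85 = 3359.2 / 50.40 × 0.85 ≈ 56.7 mL/min
|21.9 − 56.7| = 34.8 mL/min

35 mL/min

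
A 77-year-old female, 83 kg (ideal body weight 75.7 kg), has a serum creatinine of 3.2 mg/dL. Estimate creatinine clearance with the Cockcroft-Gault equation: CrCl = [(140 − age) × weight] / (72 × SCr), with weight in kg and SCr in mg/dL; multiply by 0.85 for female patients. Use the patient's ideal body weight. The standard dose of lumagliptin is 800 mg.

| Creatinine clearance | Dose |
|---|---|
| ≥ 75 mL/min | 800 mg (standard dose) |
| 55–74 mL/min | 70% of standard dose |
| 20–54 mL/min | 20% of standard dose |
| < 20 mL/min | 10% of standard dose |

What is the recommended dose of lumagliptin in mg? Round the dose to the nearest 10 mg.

80 mg

CrCl = (140 − 77) × 75.7 / (72 × 3.2) × 0.85 = 4769.1 / 230.40 × 0.85 ≈ 17.6 mL/min
CrCl ≈ 18 mL/min → bracket < 20 mL/min.
10% of 800 mg = 80 mg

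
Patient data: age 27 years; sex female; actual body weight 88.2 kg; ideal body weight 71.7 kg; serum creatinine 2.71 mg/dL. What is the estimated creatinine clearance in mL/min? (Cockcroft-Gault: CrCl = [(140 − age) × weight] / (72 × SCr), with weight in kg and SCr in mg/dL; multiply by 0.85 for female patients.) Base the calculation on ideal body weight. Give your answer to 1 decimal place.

CrCl = (140 − 27) × 71.7 / (72 × 2.71) × 0.85 = 8102.1 / 195.12 × 0.85 ≈ 35.3 mL/min

35.3 mL/min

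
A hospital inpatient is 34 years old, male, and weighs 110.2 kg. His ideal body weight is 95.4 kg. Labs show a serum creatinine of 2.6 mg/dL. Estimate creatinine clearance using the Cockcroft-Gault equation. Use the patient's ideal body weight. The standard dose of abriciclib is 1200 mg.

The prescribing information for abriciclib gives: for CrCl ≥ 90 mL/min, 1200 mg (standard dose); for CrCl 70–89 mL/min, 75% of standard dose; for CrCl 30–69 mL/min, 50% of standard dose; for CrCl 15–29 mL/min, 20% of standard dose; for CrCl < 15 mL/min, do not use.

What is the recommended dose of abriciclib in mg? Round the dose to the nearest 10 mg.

CrCl = (140 − 34) × 95.4 / (72 × 2.6) = 10112.4 / 187.20 ≈ 54.0 mL/min
CrCl ≈ 54 mL/min → bracket 30–69 mL/min.
50% of 1200 mg = 600 mg

600 mg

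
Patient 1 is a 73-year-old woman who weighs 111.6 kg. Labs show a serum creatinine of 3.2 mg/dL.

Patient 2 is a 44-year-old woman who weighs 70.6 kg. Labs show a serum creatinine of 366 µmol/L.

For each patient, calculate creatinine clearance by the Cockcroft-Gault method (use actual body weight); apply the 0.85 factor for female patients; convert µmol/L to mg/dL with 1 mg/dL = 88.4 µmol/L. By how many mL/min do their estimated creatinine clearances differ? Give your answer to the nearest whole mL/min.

8 mL/min

Patient 1: CrCl = (140 − 73) × 111.6 / (72 × 3.2) × 0.85 = 7477.2 / 230.40 × 0.85 ≈ 27.6 mL/min
Patient 2: SCr = 366 / 88.4 = 4.14 mg/dL
Patient 2: CrCl = (140 − 44) × 70.6 / (72 × 4.14) × 0.85 = 6777.6 / 298.08 × 0.85 ≈ 19.3 mL/min
|27.6 − 19.3| = 8.3 mL/min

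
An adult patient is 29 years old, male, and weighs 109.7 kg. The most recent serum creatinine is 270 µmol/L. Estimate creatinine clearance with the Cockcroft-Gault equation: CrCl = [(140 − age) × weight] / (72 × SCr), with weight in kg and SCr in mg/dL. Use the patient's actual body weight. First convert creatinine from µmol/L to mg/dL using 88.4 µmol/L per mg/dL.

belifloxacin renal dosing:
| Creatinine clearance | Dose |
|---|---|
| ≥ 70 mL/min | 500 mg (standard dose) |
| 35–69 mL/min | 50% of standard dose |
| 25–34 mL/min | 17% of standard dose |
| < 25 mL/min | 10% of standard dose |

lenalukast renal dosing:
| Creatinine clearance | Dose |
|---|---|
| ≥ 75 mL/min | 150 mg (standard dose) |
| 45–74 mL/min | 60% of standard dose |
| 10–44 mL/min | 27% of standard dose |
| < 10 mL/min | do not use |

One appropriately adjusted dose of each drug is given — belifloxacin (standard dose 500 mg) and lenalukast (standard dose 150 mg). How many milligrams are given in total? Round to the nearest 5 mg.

SCr = 270 / 88.4 = 3.054 mg/dL
CrCl = (140 − 29) × 109.7 / (72 × 3.054) = 12176.7 / 219.89 ≈ 55.4 mL/min
CrCl ≈ 55 mL/min.
belifloxacin: 35–69 mL/min → 50% of 500 mg = 250 mg.
lenalukast: 45–74 mL/min → 60% of 150 mg = 90 mg.
Total = 250 + 90 = 340 mg.

340 mg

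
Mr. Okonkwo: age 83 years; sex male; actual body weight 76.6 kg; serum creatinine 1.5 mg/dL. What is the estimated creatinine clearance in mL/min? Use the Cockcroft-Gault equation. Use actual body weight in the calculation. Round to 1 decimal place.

40.4 mL/min

CrCl = (140 − 83) × 76.6 / (72 × 1.5) = 4366.2 / 108.00 ≈ 40.4 mL/min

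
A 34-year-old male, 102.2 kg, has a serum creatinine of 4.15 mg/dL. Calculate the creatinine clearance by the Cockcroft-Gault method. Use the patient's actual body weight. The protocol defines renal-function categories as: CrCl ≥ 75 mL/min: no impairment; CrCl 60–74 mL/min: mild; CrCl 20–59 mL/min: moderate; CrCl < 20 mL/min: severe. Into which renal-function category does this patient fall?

moderate

CrCl = (140 − 34) × 102.2 / (72 × 4.15) = 10833.2 / 298.80 ≈ 36.3 mL/min
36 mL/min falls in the 'moderate' range.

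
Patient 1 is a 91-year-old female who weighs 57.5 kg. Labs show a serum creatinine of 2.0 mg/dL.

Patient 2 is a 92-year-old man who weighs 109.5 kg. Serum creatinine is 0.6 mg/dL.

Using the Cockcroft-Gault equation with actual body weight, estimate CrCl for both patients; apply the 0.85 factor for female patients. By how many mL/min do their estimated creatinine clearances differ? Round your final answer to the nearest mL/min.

Patient 1: CrCl = (140 − 91) × 57.5 / (72 × 2) × 0.85 = 2817.5 / 144.00 × 0.85 ≈ 16.6 mL/min
Patient 2: CrCl = (140 − 92) × 109.5 / (72 × 0.6) = 5256.0 / 43.20 ≈ 121.7 mL/min
|16.6 − 121.7| = 105.1 mL/min

105 mL/min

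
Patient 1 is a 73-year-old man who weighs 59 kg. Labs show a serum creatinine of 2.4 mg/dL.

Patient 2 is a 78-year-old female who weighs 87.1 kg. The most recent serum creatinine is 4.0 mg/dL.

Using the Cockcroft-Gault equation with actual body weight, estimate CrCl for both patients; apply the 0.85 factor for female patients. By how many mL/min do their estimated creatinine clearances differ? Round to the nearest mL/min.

Patient 1: CrCl = (140 − 73) × 59 / (72 × 2.4) = 3953.0 / 172.80 ≈ 22.9 mL/min
Patient 2: CrCl = (140 − 78) × 87.1 / (72 × 4) × 0.85 = 5400.2 / 288.00 × 0.85 ≈ 15.9 mL/min
|22.9 − 15.9| = 7.0 mL/min

7 mL/min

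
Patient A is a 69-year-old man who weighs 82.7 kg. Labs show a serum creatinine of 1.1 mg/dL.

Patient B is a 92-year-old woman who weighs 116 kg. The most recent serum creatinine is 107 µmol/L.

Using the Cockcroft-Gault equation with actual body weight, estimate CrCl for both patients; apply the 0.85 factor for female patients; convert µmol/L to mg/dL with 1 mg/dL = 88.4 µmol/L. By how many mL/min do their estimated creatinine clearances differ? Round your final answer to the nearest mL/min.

20 mL/min

Patient A: CrCl = (140 − 69) × 82.7 / (72 × 1.1) = 5871.7 / 79.20 ≈ 74.1 mL/min
Patient B: SCr = 107 / 88.4 = 1.21 mg/dL
Patient B: CrCl = (140 − 92) × 116 / (72 × 1.21) × 0.85 = 5568.0 / 87.12 × 0.85 ≈ 54.3 mL/min
|74.1 − 54.3| = 19.8 mL/min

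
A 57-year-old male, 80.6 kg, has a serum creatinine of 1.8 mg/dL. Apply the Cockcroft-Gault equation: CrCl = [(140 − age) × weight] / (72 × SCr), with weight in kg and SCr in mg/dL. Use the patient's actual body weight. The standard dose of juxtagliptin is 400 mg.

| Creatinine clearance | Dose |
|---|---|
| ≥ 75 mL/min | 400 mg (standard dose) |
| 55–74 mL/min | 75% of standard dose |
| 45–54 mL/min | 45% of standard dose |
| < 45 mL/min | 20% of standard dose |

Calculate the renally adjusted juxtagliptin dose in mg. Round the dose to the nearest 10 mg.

CrCl = (140 − 57) × 80.6 / (72 × 1.8) = 6689.8 / 129.60 ≈ 51.6 mL/min
CrCl ≈ 52 mL/min → bracket 45–54 mL/min.
45% of 400 mg = 180 mg

180 mg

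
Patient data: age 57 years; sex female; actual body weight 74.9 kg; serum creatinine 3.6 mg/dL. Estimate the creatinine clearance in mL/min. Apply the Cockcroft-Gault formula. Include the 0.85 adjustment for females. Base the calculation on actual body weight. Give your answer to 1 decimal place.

CrCl = (140 − 57) × 74.9 / (72 × 3.6) × 0.85 = 6216.7 / 259.20 × 0.85 ≈ 20.4 mL/min

20.4 mL/min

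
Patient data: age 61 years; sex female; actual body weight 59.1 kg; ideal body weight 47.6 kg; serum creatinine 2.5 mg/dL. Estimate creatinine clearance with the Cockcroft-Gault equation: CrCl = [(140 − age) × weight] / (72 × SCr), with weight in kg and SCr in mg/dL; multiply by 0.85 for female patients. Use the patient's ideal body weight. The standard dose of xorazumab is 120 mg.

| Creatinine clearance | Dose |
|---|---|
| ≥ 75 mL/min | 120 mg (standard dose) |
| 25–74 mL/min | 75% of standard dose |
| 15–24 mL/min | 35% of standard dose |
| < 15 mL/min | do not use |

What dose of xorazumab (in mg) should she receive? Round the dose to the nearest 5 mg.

CrCl = (140 − 61) × 47.6 / (72 × 2.5) × 0.85 = 3760.4 / 180.00 × 0.85 ≈ 17.8 mL/min
CrCl ≈ 18 mL/min → bracket 15–24 mL/min.
35% of 120 mg = 42 mg → 40 mg

40 mg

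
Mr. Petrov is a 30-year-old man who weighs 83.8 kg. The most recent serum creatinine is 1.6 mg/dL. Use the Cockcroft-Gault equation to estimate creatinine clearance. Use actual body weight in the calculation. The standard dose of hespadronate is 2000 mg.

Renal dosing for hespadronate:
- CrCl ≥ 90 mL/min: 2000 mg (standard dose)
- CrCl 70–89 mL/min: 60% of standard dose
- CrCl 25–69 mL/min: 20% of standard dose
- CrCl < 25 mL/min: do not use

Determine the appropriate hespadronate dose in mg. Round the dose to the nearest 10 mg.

CrCl = (140 − 30) × 83.8 / (72 × 1.6) = 9218.0 / 115.20 ≈ 80.0 mL/min
CrCl ≈ 80 mL/min → bracket 70–89 mL/min.
60% of 2000 mg = 1200 mg

1200 mg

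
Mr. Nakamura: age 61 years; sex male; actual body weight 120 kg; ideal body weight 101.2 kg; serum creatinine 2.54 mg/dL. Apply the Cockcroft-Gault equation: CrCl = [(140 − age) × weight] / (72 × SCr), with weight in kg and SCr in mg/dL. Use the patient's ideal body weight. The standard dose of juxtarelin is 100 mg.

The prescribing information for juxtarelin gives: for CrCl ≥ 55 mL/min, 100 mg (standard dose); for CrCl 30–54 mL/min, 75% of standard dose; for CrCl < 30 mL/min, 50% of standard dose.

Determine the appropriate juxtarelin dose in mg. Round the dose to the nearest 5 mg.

75 mg

CrCl = (140 − 61) × 101.2 / (72 × 2.54) = 7994.8 / 182.88 ≈ 43.7 mL/min
CrCl ≈ 44 mL/min → bracket 30–54 mL/min.
75% of 100 mg = 75 mg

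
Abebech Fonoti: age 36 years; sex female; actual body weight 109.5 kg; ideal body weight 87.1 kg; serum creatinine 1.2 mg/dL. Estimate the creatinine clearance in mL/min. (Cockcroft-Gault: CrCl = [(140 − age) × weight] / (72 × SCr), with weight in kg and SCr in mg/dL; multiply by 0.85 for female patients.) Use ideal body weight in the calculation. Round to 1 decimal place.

89.1 mL/min

CrCl = (140 − 36) × 87.1 / (72 × 1.2) × 0.85 = 9058.4 / 86.40 × 0.85 ≈ 89.1 mL/min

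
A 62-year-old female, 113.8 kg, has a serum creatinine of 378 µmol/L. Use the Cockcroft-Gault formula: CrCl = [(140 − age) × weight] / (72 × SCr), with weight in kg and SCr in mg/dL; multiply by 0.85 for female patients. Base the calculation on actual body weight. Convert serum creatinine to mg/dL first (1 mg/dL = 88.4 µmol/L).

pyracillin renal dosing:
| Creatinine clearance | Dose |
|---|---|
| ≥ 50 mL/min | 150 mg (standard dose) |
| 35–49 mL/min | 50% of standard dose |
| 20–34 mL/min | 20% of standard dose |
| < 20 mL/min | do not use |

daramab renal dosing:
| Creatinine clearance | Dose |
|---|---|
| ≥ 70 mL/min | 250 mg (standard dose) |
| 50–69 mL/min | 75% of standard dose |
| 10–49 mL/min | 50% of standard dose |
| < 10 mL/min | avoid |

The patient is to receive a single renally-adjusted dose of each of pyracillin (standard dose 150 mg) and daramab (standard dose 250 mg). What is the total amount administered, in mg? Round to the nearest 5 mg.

SCr = 378 / 88.4 = 4.276 mg/dL
CrCl = (140 − 62) × 113.8 / (72 × 4.276) × 0.85 = 8876.4 / 307.87 × 0.85 ≈ 24.5 mL/min
CrCl ≈ 25 mL/min.
pyracillin: 20–34 mL/min → 20% of 150 mg = 30 mg.
daramab: 10–49 mL/min → 50% of 250 mg = 125 mg.
Total = 30 + 125 = 155 mg.

155 mg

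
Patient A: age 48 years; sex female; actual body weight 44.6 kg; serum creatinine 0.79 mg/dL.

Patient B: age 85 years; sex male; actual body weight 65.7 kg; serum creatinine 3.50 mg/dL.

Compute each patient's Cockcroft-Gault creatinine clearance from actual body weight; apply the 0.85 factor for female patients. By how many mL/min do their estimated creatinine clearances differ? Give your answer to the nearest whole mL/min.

47 mL/min

Patient A: CrCl = (140 − 48) × 44.6 / (72 × 0.79) × 0.85 = 4103.2 / 56.88 × 0.85 ≈ 61.3 mL/min
Patient B: CrCl = (140 − 85) × 65.7 / (72 × 3.5) = 3613.5 / 252.00 ≈ 14.3 mL/min
|61.3 − 14.3| = 47.0 mL/min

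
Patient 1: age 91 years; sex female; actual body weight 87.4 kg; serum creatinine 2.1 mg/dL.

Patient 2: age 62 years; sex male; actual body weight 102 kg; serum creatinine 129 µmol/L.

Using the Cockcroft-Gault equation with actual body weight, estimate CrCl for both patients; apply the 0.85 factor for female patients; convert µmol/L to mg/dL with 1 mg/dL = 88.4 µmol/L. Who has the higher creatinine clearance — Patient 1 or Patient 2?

Patient 1: CrCl = (140 − 91) × 87.4 / (72 × 2.1) × 0.85 = 4282.6 / 151.20 × 0.85 ≈ 24.1 mL/min
Patient 2: SCr = 129 / 88.4 = 1.459 mg/dL
Patient 2: CrCl = (140 − 62) × 102 / (72 × 1.459) = 7956.0 / 105.05 ≈ 75.7 mL/min
24.1 vs 75.7 mL/min → Patient 2 is higher.

Patient 2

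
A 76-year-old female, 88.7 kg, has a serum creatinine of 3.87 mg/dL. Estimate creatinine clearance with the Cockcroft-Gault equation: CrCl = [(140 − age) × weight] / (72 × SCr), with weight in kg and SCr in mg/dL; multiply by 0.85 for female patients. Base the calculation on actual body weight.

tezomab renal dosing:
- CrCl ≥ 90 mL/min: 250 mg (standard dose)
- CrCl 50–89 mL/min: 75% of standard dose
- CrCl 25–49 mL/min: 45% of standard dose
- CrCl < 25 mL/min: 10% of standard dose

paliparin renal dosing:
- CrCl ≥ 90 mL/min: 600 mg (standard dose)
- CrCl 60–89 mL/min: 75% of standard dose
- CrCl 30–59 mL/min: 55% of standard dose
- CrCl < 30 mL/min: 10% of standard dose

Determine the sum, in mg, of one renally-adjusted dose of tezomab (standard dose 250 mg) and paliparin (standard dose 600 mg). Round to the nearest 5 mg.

CrCl = (140 − 76) × 88.7 / (72 × 3.87) × 0.85 = 5676.8 / 278.64 × 0.85 ≈ 17.3 mL/min
CrCl ≈ 17 mL/min.
tezomab: < 25 mL/min → 10% of 250 mg = 25 mg.
paliparin: < 30 mL/min → 10% of 600 mg = 60 mg.
Total = 25 + 60 = 85 mg.

85 mg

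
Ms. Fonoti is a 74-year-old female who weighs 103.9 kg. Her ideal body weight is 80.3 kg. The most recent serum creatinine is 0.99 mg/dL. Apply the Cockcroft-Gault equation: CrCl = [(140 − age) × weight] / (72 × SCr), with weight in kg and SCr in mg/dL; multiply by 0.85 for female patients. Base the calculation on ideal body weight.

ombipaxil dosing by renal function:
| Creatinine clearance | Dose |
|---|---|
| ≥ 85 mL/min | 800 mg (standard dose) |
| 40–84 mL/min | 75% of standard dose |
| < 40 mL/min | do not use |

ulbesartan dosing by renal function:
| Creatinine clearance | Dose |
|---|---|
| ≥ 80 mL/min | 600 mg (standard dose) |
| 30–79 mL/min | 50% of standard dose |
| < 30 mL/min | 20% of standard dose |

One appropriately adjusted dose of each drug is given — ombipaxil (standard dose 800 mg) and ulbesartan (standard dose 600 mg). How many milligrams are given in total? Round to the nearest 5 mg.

900 mg

CrCl = (140 − 74) × 80.3 / (72 × 0.99) × 0.85 = 5299.8 / 71.28 × 0.85 ≈ 63.2 mL/min
CrCl ≈ 63 mL/min.
ombipaxil: 40–84 mL/min → 75% of 800 mg = 600 mg.
ulbesartan: 30–79 mL/min → 50% of 600 mg = 300 mg.
Total = 600 + 300 = 900 mg.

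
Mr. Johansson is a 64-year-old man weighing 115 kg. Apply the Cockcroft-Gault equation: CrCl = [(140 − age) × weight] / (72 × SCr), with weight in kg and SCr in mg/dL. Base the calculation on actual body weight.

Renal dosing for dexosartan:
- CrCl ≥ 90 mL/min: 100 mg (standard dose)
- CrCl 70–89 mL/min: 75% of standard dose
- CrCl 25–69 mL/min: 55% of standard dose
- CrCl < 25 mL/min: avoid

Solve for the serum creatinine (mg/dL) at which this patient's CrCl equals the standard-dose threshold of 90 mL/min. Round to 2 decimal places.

1.35 mg/dL

Standard dose requires CrCl ≥ 90 mL/min.
Set (140 − 64) × 115 / (72 × SCr) = 90
SCr = (140 − 64) × 115 / (72 × 90) = 1.349 mg/dL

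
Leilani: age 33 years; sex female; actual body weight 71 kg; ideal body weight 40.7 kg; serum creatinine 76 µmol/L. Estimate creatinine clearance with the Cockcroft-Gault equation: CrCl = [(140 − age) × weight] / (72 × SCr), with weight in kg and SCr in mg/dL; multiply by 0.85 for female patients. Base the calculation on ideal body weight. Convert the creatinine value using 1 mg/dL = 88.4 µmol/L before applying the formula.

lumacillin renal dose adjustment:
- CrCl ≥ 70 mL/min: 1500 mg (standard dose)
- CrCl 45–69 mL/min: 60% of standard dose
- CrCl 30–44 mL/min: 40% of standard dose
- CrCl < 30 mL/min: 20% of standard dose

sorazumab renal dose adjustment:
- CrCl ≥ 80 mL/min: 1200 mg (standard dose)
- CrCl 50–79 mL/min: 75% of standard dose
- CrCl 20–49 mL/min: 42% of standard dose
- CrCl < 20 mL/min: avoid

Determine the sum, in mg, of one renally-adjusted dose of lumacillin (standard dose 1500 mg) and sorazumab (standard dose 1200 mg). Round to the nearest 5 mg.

1800 mg

SCr = 76 / 88.4 = 0.86 mg/dL
CrCl = (140 − 33) × 40.7 / (72 × 0.86) × 0.85 = 4354.9 / 61.92 × 0.85 ≈ 59.8 mL/min
CrCl ≈ 60 mL/min.
lumacillin: 45–69 mL/min → 60% of 1500 mg = 900 mg.
sorazumab: 50–79 mL/min → 75% of 1200 mg = 900 mg.
Total = 900 + 900 = 1800 mg.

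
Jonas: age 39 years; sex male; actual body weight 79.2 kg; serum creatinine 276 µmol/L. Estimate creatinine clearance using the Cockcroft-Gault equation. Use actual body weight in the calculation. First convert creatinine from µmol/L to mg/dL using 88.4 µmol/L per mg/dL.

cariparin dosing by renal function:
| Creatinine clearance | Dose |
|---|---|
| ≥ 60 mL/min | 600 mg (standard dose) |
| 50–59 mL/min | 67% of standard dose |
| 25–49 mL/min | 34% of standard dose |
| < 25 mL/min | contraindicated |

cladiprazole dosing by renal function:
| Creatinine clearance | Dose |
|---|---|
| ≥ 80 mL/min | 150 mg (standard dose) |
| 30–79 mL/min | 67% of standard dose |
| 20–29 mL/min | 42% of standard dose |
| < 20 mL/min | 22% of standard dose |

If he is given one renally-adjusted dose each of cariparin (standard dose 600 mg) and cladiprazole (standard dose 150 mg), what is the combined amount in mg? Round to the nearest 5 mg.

305 mg

SCr = 276 / 88.4 = 3.122 mg/dL
CrCl = (140 − 39) × 79.2 / (72 × 3.122) = 7999.2 / 224.78 ≈ 35.6 mL/min
CrCl ≈ 36 mL/min.
cariparin: 25–49 mL/min → 34% of 600 mg = 204 mg.
cladiprazole: 30–79 mL/min → 67% of 150 mg = 100.5 mg.
Total = 204 + 100.5 = 304.5 mg.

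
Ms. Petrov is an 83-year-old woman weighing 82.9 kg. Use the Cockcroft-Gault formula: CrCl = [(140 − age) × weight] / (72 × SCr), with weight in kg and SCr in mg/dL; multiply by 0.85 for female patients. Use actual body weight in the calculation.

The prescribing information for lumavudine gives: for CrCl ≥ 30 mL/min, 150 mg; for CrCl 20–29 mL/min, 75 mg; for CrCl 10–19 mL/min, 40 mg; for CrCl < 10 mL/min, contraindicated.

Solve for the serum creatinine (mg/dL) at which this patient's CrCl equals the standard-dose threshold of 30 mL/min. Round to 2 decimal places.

1.86 mg/dL

Standard dose requires CrCl ≥ 30 mL/min.
Set (140 − 83) × 82.9 × 0.85 / (72 × SCr) = 30
SCr = (140 − 83) × 82.9 × 0.85 / (72 × 30) = 1.859 mg/dL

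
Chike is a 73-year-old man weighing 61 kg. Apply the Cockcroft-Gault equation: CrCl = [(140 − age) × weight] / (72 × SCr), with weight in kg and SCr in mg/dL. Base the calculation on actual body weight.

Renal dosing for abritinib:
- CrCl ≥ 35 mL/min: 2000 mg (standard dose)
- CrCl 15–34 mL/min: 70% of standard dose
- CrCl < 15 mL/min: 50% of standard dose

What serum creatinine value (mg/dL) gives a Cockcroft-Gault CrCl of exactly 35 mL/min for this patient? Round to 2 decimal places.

Standard dose requires CrCl ≥ 35 mL/min.
Set (140 − 73) × 61 / (72 × SCr) = 35
SCr = (140 − 73) × 61 / (72 × 35) = 1.622 mg/dL

1.62 mg/dL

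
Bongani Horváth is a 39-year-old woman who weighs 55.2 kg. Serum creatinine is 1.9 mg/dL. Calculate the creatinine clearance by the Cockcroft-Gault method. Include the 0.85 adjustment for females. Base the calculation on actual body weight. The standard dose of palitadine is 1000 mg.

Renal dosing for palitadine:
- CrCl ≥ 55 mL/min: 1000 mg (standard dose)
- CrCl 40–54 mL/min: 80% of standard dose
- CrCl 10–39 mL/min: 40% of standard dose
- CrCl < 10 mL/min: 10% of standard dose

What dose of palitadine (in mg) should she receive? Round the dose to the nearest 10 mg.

400 mg

CrCl = (140 − 39) × 55.2 / (72 × 1.9) × 0.85 = 5575.2 / 136.80 × 0.85 ≈ 34.6 mL/min
CrCl ≈ 35 mL/min → bracket 10–39 mL/min.
40% of 1000 mg = 400 mg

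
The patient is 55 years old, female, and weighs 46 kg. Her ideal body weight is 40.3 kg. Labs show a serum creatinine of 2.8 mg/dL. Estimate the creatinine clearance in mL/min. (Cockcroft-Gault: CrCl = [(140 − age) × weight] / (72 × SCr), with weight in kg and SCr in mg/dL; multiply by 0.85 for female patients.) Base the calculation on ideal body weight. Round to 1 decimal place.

CrCl = (140 − 55) × 40.3 / (72 × 2.8) × 0.85 = 3425.5 / 201.60 × 0.85 ≈ 14.4 mL/min

14.4 mL/min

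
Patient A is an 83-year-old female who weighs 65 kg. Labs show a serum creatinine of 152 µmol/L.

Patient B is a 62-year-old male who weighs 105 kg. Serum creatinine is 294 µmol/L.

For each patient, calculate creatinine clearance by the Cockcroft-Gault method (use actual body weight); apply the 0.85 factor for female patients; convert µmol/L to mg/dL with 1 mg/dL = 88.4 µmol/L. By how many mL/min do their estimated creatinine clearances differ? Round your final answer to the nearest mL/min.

9 mL/min

Patient A: SCr = 152 / 88.4 = 1.719 mg/dL
Patient A: CrCl = (140 − 83) × 65 / (72 × 1.719) × 0.85 = 3705.0 / 123.77 × 0.85 ≈ 25.4 mL/min
Patient B: SCr = 294 / 88.4 = 3.326 mg/dL
Patient B: CrCl = (140 − 62) × 105 / (72 × 3.326) = 8190.0 / 239.47 ≈ 34.2 mL/min
|25.4 − 34.2| = 8.8 mL/min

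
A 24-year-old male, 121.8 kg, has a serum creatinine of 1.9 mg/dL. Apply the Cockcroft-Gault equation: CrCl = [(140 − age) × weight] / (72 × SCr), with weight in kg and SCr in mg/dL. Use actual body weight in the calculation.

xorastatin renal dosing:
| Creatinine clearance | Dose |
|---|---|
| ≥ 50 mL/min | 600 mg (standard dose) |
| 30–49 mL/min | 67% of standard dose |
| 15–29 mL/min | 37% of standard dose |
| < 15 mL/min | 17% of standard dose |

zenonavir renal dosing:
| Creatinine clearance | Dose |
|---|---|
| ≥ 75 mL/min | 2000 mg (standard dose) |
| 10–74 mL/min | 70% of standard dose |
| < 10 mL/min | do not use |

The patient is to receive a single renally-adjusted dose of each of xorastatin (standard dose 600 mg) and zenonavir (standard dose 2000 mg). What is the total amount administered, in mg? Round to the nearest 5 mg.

CrCl = (140 − 24) × 121.8 / (72 × 1.9) = 14128.8 / 136.80 ≈ 103.3 mL/min
CrCl ≈ 103 mL/min.
xorastatin: ≥ 50 mL/min → 100% of 600 mg = 600 mg.
zenonavir: ≥ 75 mL/min → 100% of 2000 mg = 2000 mg.
Total = 600 + 2000 = 2600 mg.

2600 mg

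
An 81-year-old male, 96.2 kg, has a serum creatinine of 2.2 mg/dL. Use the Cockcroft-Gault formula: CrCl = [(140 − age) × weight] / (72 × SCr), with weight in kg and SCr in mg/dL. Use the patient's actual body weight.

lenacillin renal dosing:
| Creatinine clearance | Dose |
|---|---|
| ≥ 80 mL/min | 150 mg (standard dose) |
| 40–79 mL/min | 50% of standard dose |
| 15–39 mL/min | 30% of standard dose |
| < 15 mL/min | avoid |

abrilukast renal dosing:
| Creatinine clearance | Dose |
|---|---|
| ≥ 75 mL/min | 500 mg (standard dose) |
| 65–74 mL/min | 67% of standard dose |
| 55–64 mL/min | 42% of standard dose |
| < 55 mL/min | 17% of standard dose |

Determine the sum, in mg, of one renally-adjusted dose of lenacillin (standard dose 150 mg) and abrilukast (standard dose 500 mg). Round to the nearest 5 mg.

CrCl = (140 − 81) × 96.2 / (72 × 2.2) = 5675.8 / 158.40 ≈ 35.8 mL/min
CrCl ≈ 36 mL/min.
lenacillin: 15–39 mL/min → 30% of 150 mg = 45 mg.
abrilukast: < 55 mL/min → 17% of 500 mg = 85 mg.
Total = 45 + 85 = 130 mg.

130 mg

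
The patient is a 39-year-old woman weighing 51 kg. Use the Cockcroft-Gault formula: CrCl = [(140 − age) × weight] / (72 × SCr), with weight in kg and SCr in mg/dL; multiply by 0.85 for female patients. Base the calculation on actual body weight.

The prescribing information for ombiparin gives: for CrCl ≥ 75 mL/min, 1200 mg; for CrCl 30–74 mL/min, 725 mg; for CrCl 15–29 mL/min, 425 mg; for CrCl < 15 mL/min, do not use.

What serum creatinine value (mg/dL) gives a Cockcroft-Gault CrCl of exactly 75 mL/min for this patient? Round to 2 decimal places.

Standard dose requires CrCl ≥ 75 mL/min.
Set (140 − 39) × 51 × 0.85 / (72 × SCr) = 75
SCr = (140 − 39) × 51 × 0.85 / (72 × 75) = 0.811 mg/dL

0.81 mg/dL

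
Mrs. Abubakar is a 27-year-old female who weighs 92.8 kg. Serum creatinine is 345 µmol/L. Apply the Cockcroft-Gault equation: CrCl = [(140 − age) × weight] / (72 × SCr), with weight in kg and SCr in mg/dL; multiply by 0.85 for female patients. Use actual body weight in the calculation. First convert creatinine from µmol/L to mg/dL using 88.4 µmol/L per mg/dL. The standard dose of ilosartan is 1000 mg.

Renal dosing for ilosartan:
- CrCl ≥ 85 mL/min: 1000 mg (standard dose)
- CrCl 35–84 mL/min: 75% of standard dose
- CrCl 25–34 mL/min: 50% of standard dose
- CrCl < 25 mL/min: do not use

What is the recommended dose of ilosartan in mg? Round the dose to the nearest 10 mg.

500 mg

SCr = 345 / 88.4 = 3.903 mg/dL
CrCl = (140 − 27) × 92.8 / (72 × 3.903) × 0.85 = 10486.4 / 281.02 × 0.85 ≈ 31.7 mL/min
CrCl ≈ 32 mL/min → bracket 25–34 mL/min.
50% of 1000 mg = 500 mg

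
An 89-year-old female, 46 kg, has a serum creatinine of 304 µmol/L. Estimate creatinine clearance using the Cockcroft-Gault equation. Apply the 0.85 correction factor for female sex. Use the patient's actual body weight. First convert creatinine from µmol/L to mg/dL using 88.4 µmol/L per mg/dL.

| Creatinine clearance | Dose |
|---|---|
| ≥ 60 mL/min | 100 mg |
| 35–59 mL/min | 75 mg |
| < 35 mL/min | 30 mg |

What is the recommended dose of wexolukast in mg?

30 mg

SCr = 304 / 88.4 = 3.439 mg/dL
CrCl = (140 − 89) × 46 / (72 × 3.439) × 0.85 = 2346.0 / 247.61 × 0.85 ≈ 8.1 mL/min
CrCl ≈ 8 mL/min → bracket < 35 mL/min.
Dose for this bracket: 30 mg.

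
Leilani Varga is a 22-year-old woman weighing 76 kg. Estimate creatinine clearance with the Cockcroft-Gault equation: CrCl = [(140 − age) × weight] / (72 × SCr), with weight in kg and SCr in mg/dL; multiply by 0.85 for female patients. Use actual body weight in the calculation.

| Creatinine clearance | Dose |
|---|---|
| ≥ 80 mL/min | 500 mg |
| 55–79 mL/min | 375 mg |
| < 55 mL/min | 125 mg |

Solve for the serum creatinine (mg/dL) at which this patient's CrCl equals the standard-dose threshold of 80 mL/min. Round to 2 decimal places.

Standard dose requires CrCl ≥ 80 mL/min.
Set (140 − 22) × 76 × 0.85 / (72 × SCr) = 80
SCr = (140 − 22) × 76 × 0.85 / (72 × 80) = 1.323 mg/dL

1.32 mg/dL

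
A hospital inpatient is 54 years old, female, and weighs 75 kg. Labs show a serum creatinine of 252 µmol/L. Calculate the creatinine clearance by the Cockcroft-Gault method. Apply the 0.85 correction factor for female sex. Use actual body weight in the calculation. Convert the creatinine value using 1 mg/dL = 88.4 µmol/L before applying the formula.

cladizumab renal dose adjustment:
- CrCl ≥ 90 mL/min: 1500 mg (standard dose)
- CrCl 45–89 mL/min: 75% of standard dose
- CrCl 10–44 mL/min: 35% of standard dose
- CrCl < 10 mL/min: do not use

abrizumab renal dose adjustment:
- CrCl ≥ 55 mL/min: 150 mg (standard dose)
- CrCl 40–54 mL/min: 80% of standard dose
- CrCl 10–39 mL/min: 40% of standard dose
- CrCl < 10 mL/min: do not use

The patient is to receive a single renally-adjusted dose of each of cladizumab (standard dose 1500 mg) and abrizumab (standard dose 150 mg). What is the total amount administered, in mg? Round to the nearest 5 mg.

SCr = 252 / 88.4 = 2.851 mg/dL
CrCl = (140 − 54) × 75 / (72 × 2.851) × 0.85 = 6450.0 / 205.27 × 0.85 ≈ 26.7 mL/min
CrCl ≈ 27 mL/min.
cladizumab: 10–44 mL/min → 35% of 1500 mg = 525 mg.
abrizumab: 10–39 mL/min → 40% of 150 mg = 60 mg.
Total = 525 + 60 = 585 mg.

585 mg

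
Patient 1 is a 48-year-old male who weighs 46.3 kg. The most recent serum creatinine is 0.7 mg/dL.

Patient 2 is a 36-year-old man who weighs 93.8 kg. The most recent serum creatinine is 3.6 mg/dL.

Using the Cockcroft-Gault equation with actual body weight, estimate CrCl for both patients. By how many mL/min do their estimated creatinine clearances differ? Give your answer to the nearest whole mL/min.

47 mL/min

Patient 1: CrCl = (140 − 48) × 46.3 / (72 × 0.7) = 4259.6 / 50.40 ≈ 84.5 mL/min
Patient 2: CrCl = (140 − 36) × 93.8 / (72 × 3.6) = 9755.2 / 259.20 ≈ 37.6 mL/min
|84.5 − 37.6| = 46.9 mL/min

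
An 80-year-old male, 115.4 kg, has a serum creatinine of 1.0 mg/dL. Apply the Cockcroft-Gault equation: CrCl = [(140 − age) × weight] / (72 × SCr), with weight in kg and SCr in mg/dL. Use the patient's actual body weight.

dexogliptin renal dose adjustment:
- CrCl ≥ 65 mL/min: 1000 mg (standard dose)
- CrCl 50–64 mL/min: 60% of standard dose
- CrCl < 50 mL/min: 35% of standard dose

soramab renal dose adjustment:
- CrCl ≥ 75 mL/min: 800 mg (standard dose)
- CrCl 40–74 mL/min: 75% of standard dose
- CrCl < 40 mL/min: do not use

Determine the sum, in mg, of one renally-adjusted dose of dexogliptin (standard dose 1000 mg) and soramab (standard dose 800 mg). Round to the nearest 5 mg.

CrCl = (140 − 80) × 115.4 / (72 × 1) = 6924.0 / 72.00 ≈ 96.2 mL/min
CrCl ≈ 96 mL/min.
dexogliptin: ≥ 65 mL/min → 100% of 1000 mg = 1000 mg.
soramab: ≥ 75 mL/min → 100% of 800 mg = 800 mg.
Total = 1000 + 800 = 1800 mg.

1800 mg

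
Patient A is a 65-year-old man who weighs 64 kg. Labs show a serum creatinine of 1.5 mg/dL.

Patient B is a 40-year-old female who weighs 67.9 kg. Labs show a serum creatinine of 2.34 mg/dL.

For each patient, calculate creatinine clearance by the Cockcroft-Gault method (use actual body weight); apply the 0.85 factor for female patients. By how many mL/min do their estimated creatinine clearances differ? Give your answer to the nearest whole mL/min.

Patient A: CrCl = (140 − 65) × 64 / (72 × 1.5) = 4800.0 / 108.00 ≈ 44.4 mL/min
Patient B: CrCl = (140 − 40) × 67.9 / (72 × 2.34) × 0.85 = 6790.0 / 168.48 × 0.85 ≈ 34.3 mL/min
|44.4 − 34.3| = 10.1 mL/min

10 mL/min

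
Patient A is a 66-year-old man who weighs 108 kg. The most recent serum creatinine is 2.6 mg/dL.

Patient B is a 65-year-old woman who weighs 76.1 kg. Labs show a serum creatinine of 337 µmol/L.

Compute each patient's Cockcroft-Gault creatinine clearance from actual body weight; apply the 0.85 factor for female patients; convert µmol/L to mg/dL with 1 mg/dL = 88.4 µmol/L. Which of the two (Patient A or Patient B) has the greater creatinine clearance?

Patient A: CrCl = (140 − 66) × 108 / (72 × 2.6) = 7992.0 / 187.20 ≈ 42.7 mL/min
Patient B: SCr = 337 / 88.4 = 3.812 mg/dL
Patient B: CrCl = (140 − 65) × 76.1 / (72 × 3.812) × 0.85 = 5707.5 / 274.46 × 0.85 ≈ 17.7 mL/min
42.7 vs 17.7 mL/min → Patient A is higher.

Patient A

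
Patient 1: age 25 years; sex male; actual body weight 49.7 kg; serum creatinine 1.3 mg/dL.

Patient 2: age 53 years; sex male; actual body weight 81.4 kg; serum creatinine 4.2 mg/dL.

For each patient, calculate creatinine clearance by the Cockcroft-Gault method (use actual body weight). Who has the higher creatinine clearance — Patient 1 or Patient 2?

Patient 1: CrCl = (140 − 25) × 49.7 / (72 × 1.3) = 5715.5 / 93.60 ≈ 61.1 mL/min
Patient 2: CrCl = (140 − 53) × 81.4 / (72 × 4.2) = 7081.8 / 302.40 ≈ 23.4 mL/min
61.1 vs 23.4 mL/min → Patient 1 is higher.

Patient 1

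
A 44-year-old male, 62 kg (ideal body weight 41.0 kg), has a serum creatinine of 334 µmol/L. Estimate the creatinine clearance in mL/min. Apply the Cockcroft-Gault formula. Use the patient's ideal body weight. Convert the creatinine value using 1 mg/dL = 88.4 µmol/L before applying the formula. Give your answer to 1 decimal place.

SCr = 334 / 88.4 = 3.778 mg/dL
CrCl = (140 − 44) × 41 / (72 × 3.778) = 3936.0 / 272.02 ≈ 14.5 mL/min

14.5 mL/min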